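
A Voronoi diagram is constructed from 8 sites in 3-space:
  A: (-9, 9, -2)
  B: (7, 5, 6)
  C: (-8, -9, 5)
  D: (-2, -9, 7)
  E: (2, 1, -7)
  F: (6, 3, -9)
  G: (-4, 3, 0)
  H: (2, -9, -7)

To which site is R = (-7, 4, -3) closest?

Since √ is increasing, it suffices to compare squared distances:
|RA|² = 4 + 25 + 1 = 30
|RB|² = 196 + 1 + 81 = 278
|RC|² = 1 + 169 + 64 = 234
|RD|² = 25 + 169 + 100 = 294
|RE|² = 81 + 9 + 16 = 106
|RF|² = 169 + 1 + 36 = 206
|RG|² = 9 + 1 + 9 = 19
|RH|² = 81 + 169 + 16 = 266
The smallest is to G, so R lies in the Voronoi region of G.

G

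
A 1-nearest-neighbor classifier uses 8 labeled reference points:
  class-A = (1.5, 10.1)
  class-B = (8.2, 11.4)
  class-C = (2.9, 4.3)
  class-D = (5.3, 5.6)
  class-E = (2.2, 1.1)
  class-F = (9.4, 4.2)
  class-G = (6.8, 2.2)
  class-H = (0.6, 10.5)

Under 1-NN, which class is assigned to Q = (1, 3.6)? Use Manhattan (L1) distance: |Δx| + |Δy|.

d(Q, class-A) = |1−1.5| + |3.6−10.1| = 0.5 + 6.5 = 7
d(Q, class-B) = |1−8.2| + |3.6−11.4| = 7.2 + 7.8 = 15
d(Q, class-C) = |1−2.9| + |3.6−4.3| = 1.9 + 0.7 = 2.6
d(Q, class-D) = |1−5.3| + |3.6−5.6| = 4.3 + 2 = 6.3
d(Q, class-E) = |1−2.2| + |3.6−1.1| = 1.2 + 2.5 = 3.7
d(Q, class-F) = |1−9.4| + |3.6−4.2| = 8.4 + 0.6 = 9
d(Q, class-G) = |1−6.8| + |3.6−2.2| = 5.8 + 1.4 = 7.2
d(Q, class-H) = |1−0.6| + |3.6−10.5| = 0.4 + 6.9 = 7.3
class-C is nearest.

class-C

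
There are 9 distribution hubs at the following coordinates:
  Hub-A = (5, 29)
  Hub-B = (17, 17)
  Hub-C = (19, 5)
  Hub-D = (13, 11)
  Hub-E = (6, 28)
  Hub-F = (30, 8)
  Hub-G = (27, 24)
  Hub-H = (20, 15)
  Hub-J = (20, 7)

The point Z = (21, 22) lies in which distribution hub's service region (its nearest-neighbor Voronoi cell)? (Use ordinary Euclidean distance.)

Compare squared distances (the ordering matches that of the actual distances):
d²(Z, Hub-A) = (21−5)² + (22−29)² = 256 + 49 = 305
d²(Z, Hub-B) = (21−17)² + (22−17)² = 16 + 25 = 41
d²(Z, Hub-C) = (21−19)² + (22−5)² = 4 + 289 = 293
d²(Z, Hub-D) = (21−13)² + (22−11)² = 64 + 121 = 185
d²(Z, Hub-E) = (21−6)² + (22−28)² = 225 + 36 = 261
d²(Z, Hub-F) = (21−30)² + (22−8)² = 81 + 196 = 277
d²(Z, Hub-G) = (21−27)² + (22−24)² = 36 + 4 = 40
d²(Z, Hub-H) = (21−20)² + (22−15)² = 1 + 49 = 50
d²(Z, Hub-J) = (21−20)² + (22−7)² = 1 + 225 = 226
Hub-G is nearest.

Hub-G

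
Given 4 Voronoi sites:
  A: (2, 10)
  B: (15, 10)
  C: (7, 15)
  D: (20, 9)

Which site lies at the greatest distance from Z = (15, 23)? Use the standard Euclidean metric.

Since √ is increasing, it suffices to compare squared distances:
|ZA|² = (15−2)² + (23−10)² = 169 + 169 = 338
|ZB|² = (15−15)² + (23−10)² = 0 + 169 = 169
|ZC|² = (15−7)² + (23−15)² = 64 + 64 = 128
|ZD|² = (15−20)² + (23−9)² = 25 + 196 = 221
The largest is to A.

A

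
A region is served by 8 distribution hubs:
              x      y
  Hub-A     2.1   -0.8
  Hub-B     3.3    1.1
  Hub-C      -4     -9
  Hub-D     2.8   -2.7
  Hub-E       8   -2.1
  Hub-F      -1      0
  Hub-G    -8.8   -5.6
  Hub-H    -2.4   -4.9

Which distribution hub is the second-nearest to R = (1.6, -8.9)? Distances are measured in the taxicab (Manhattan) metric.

d(R, Hub-A) = 0.5 + 8.1 = 8.6
d(R, Hub-B) = 1.7 + 10 = 11.7
d(R, Hub-C) = 5.6 + 0.1 = 5.7
d(R, Hub-D) = 1.2 + 6.2 = 7.4
d(R, Hub-E) = 6.4 + 6.8 = 13.2
d(R, Hub-F) = 2.6 + 8.9 = 11.5
d(R, Hub-G) = 10.4 + 3.3 = 13.7
d(R, Hub-H) = 4 + 4 = 8
Sorted ascending: Hub-C, Hub-D, Hub-H, … — the second-nearest is Hub-D.

Hub-D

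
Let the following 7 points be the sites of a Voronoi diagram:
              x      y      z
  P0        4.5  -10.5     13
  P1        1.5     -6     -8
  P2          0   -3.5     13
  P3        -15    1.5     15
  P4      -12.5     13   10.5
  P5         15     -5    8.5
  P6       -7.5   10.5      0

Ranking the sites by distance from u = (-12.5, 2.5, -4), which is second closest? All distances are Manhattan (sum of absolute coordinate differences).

d(u,P0) = |-12.5−4.5| + |2.5−(-10.5)| + |-4−13| = 17 + 13 + 17 = 47
d(u,P1) = |-12.5−1.5| + |2.5−(-6)| + |-4−(-8)| = 14 + 8.5 + 4 = 26.5
d(u,P2) = |-12.5−0| + |2.5−(-3.5)| + |-4−13| = 12.5 + 6 + 17 = 35.5
d(u,P3) = |-12.5−(-15)| + |2.5−1.5| + |-4−15| = 2.5 + 1 + 19 = 22.5
d(u,P4) = |-12.5−(-12.5)| + |2.5−13| + |-4−10.5| = 0 + 10.5 + 14.5 = 25
d(u,P5) = |-12.5−15| + |2.5−(-5)| + |-4−8.5| = 27.5 + 7.5 + 12.5 = 47.5
d(u,P6) = |-12.5−(-7.5)| + |2.5−10.5| + |-4−0| = 5 + 8 + 4 = 17
Sorted ascending: P6, P3, P4, … — the second-nearest is P3.

P3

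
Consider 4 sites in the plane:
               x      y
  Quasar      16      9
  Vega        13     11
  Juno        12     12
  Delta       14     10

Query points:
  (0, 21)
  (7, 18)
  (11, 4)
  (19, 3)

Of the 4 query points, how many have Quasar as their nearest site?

(0, 21) — d² to each: Quasar:400, Vega:269, Juno:225, Delta:317 → nearest is Juno
(7, 18) — d² to each: Quasar:162, Vega:85, Juno:61, Delta:113 → nearest is Juno
(11, 4) — d² to each: Quasar:50, Vega:53, Juno:65, Delta:45 → nearest is Delta
(19, 3) — d² to each: Quasar:45, Vega:100, Juno:130, Delta:74 → nearest is Quasar
1 of the 4 points has Quasar as nearest.

1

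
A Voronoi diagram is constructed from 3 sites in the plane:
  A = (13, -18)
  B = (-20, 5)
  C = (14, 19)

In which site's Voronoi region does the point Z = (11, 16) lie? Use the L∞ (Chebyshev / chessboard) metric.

C

d(Z,A) = max(2, 34) = 34
d(Z,B) = max(31, 11) = 31
d(Z,C) = max(3, 3) = 3
Minimum is at C.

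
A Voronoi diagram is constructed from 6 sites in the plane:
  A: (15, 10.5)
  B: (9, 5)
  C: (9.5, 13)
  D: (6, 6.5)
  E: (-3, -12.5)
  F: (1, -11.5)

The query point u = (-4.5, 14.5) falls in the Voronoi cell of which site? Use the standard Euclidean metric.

D

Squared Euclidean distances:
|uA|² = 380.25 + 16 = 396.25
|uB|² = 182.25 + 90.25 = 272.5
|uC|² = 196 + 2.25 = 198.25
|uD|² = 110.25 + 64 = 174.25
|uE|² = 2.25 + 729 = 731.25
|uF|² = 30.25 + 676 = 706.25
D is nearest.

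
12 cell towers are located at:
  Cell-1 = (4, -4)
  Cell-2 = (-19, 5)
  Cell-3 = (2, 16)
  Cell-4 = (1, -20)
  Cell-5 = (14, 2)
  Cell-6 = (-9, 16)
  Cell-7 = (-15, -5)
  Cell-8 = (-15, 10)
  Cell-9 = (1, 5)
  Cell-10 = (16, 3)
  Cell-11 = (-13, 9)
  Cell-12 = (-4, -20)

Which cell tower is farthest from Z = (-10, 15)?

Since √ is increasing, it suffices to compare squared distances:
d²(Z, Cell-1) = (-10−4)² + (15−(-4))² = 196 + 361 = 557
d²(Z, Cell-2) = (-10−(-19))² + (15−5)² = 81 + 100 = 181
d²(Z, Cell-3) = (-10−2)² + (15−16)² = 144 + 1 = 145
d²(Z, Cell-4) = (-10−1)² + (15−(-20))² = 121 + 1225 = 1346
d²(Z, Cell-5) = (-10−14)² + (15−2)² = 576 + 169 = 745
d²(Z, Cell-6) = (-10−(-9))² + (15−16)² = 1 + 1 = 2
d²(Z, Cell-7) = (-10−(-15))² + (15−(-5))² = 25 + 400 = 425
d²(Z, Cell-8) = (-10−(-15))² + (15−10)² = 25 + 25 = 50
d²(Z, Cell-9) = (-10−1)² + (15−5)² = 121 + 100 = 221
d²(Z, Cell-10) = (-10−16)² + (15−3)² = 676 + 144 = 820
d²(Z, Cell-11) = (-10−(-13))² + (15−9)² = 9 + 36 = 45
d²(Z, Cell-12) = (-10−(-4))² + (15−(-20))² = 36 + 1225 = 1261
The largest is to Cell-4.

Cell-4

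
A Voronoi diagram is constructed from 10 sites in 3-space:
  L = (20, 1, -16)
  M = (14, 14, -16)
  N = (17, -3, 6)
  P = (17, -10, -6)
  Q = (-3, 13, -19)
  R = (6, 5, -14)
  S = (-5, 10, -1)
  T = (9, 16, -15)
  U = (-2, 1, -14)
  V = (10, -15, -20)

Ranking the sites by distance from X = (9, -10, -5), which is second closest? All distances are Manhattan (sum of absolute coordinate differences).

V

d(X,L) = 11 + 11 + 11 = 33
d(X,M) = 5 + 24 + 11 = 40
d(X,N) = 8 + 7 + 11 = 26
d(X,P) = 8 + 0 + 1 = 9
d(X,Q) = 12 + 23 + 14 = 49
d(X,R) = 3 + 15 + 9 = 27
d(X,S) = 14 + 20 + 4 = 38
d(X,T) = 0 + 26 + 10 = 36
d(X,U) = 11 + 11 + 9 = 31
d(X,V) = 1 + 5 + 15 = 21
Sorted ascending: P, V, N, … — the second-nearest is V.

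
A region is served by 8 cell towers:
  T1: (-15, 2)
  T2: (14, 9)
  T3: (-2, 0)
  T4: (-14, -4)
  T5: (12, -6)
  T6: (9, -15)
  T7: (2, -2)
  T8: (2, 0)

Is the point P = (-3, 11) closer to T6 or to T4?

Compare squared distances:
|PT6|² = (-3−9)² + (11−(-15))² = 144 + 676 = 820
|PT4|² = (-3−(-14))² + (11−(-4))² = 121 + 225 = 346
820 > 346, so T4 is closer.

T4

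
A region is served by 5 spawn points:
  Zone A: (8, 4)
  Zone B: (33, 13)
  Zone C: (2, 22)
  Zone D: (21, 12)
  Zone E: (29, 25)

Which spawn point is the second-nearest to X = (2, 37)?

Zone E

Squared Euclidean distances:
d²(X, Zone A) = (2−8)² + (37−4)² = 36 + 1089 = 1125
d²(X, Zone B) = (2−33)² + (37−13)² = 961 + 576 = 1537
d²(X, Zone C) = (2−2)² + (37−22)² = 0 + 225 = 225
d²(X, Zone D) = (2−21)² + (37−12)² = 361 + 625 = 986
d²(X, Zone E) = (2−29)² + (37−25)² = 729 + 144 = 873
Sorted ascending: Zone C, Zone E, Zone D, … — the second-nearest is Zone E.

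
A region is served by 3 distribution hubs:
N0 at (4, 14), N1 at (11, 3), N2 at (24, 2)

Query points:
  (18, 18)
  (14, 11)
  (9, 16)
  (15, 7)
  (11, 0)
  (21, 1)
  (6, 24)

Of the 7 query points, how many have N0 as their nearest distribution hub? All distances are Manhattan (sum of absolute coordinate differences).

(18, 18) — d to each: N0:18, N1:22, N2:22 → nearest is N0
(14, 11) — d to each: N0:13, N1:11, N2:19 → nearest is N1
(9, 16) — d to each: N0:7, N1:15, N2:29 → nearest is N0
(15, 7) — d to each: N0:18, N1:8, N2:14 → nearest is N1
(11, 0) — d to each: N0:21, N1:3, N2:15 → nearest is N1
(21, 1) — d to each: N0:30, N1:12, N2:4 → nearest is N2
(6, 24) — d to each: N0:12, N1:26, N2:40 → nearest is N0
3 of the 7 points have N0 as nearest.

3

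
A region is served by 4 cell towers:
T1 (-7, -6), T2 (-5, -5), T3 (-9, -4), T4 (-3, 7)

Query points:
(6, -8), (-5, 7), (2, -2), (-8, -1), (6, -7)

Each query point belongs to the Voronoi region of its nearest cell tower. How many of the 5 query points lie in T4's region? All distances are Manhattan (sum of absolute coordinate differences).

1

(6, -8) — d to each: T1:15, T2:14, T3:19, T4:24 → nearest is T2
(-5, 7) — d to each: T1:15, T2:12, T3:15, T4:2 → nearest is T4
(2, -2) — d to each: T1:13, T2:10, T3:13, T4:14 → nearest is T2
(-8, -1) — d to each: T1:6, T2:7, T3:4, T4:13 → nearest is T3
(6, -7) — d to each: T1:14, T2:13, T3:18, T4:23 → nearest is T2
1 of the 5 points has T4 as nearest.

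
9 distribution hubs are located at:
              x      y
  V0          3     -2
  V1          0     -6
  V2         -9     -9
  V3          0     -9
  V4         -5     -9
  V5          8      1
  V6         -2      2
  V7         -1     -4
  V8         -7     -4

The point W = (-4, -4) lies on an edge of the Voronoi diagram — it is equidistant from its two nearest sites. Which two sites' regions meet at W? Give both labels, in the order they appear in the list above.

Squared distances from W to each site:
|WV0|² = 49 + 4 = 53
|WV1|² = 16 + 4 = 20
|WV2|² = 25 + 25 = 50
|WV3|² = 16 + 25 = 41
|WV4|² = 1 + 25 = 26
|WV5|² = 144 + 25 = 169
|WV6|² = 4 + 36 = 40
|WV7|² = 9 + 0 = 9
|WV8|² = 9 + 0 = 9
W is equidistant from V7 and V8 (both at squared distance 9), and every other site is strictly farther — so W lies on the V7–V8 Voronoi edge.

V7 and V8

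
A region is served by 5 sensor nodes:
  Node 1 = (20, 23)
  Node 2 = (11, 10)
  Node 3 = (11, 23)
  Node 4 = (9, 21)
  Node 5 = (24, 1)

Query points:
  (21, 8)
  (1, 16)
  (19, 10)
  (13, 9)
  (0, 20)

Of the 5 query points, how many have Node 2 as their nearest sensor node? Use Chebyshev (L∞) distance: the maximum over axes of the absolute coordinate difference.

(21, 8) — d to each: Node 1:15, Node 2:10, Node 3:15, Node 4:13, Node 5:7 → nearest is Node 5
(1, 16) — d to each: Node 1:19, Node 2:10, Node 3:10, Node 4:8, Node 5:23 → nearest is Node 4
(19, 10) — d to each: Node 1:13, Node 2:8, Node 3:13, Node 4:11, Node 5:9 → nearest is Node 2
(13, 9) — d to each: Node 1:14, Node 2:2, Node 3:14, Node 4:12, Node 5:11 → nearest is Node 2
(0, 20) — d to each: Node 1:20, Node 2:11, Node 3:11, Node 4:9, Node 5:24 → nearest is Node 4
2 of the 5 points have Node 2 as nearest.

2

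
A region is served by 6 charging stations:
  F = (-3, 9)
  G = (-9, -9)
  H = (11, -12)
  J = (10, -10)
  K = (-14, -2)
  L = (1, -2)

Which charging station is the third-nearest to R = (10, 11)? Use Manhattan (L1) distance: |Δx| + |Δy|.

d(R,F) = |10−(-3)| + |11−9| = 13 + 2 = 15
d(R,G) = |10−(-9)| + |11−(-9)| = 19 + 20 = 39
d(R,H) = |10−11| + |11−(-12)| = 1 + 23 = 24
d(R,J) = |10−10| + |11−(-10)| = 0 + 21 = 21
d(R,K) = |10−(-14)| + |11−(-2)| = 24 + 13 = 37
d(R,L) = |10−1| + |11−(-2)| = 9 + 13 = 22
Sorted ascending: F, J, L, H, … — the third-nearest is L.

L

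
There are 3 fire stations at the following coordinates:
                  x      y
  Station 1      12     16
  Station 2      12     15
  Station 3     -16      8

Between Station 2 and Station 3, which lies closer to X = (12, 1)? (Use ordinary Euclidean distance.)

Station 2

Compare squared distances:
d²(X, Station 2) = (12−12)² + (1−15)² = 0 + 196 = 196
d²(X, Station 3) = (12−(-16))² + (1−8)² = 784 + 49 = 833
196 < 833, so Station 2 is closer.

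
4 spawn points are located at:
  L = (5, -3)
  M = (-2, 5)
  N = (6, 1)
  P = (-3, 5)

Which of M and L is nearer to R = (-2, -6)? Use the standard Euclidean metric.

Compare squared distances:
|RM|² = (-2−(-2))² + (-6−5)² = 0 + 121 = 121
|RL|² = (-2−5)² + (-6−(-3))² = 49 + 9 = 58
121 > 58, so L is closer.

L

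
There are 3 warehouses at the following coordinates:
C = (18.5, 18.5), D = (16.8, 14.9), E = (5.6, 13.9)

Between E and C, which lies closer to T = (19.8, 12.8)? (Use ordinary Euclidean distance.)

Compare squared distances:
|TE|² = (19.8−5.6)² + (12.8−13.9)² = 201.64 + 1.21 = 202.85
|TC|² = (19.8−18.5)² + (12.8−18.5)² = 1.69 + 32.49 = 34.18
202.85 > 34.18, so C is closer.

C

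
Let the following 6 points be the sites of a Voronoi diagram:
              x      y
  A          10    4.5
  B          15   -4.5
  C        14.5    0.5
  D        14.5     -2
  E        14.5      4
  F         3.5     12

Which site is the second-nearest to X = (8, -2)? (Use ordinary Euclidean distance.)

Since √ is increasing, it suffices to compare squared distances:
|XA|² = (8−10)² + (-2−4.5)² = 4 + 42.25 = 46.25
|XB|² = (8−15)² + (-2−(-4.5))² = 49 + 6.25 = 55.25
|XC|² = (8−14.5)² + (-2−0.5)² = 42.25 + 6.25 = 48.5
|XD|² = (8−14.5)² + (-2−(-2))² = 42.25 + 0 = 42.25
|XE|² = (8−14.5)² + (-2−4)² = 42.25 + 36 = 78.25
|XF|² = (8−3.5)² + (-2−12)² = 20.25 + 196 = 216.25
Sorted ascending: D, A, C, … — the second-nearest is A.

A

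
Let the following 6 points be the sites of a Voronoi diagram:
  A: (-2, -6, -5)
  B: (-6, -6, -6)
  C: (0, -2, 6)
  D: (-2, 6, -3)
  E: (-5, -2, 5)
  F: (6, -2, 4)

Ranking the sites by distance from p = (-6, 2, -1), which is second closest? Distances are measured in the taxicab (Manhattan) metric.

E

d(p,A) = 4 + 8 + 4 = 16
d(p,B) = 0 + 8 + 5 = 13
d(p,C) = 6 + 4 + 7 = 17
d(p,D) = 4 + 4 + 2 = 10
d(p,E) = 1 + 4 + 6 = 11
d(p,F) = 12 + 4 + 5 = 21
Sorted ascending: D, E, B, … — the second-nearest is E.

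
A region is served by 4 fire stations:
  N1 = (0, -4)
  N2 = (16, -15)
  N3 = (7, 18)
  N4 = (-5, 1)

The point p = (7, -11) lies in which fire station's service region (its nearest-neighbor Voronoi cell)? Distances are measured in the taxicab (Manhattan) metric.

N2

d(p,N1) = 7 + 7 = 14
d(p,N2) = 9 + 4 = 13
d(p,N3) = 0 + 29 = 29
d(p,N4) = 12 + 12 = 24
N2 is nearest.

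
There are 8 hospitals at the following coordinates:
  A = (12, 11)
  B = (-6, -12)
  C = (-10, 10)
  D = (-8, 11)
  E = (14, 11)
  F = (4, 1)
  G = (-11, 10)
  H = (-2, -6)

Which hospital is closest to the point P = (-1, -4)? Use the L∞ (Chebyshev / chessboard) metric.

d(P,A) = max(13, 15) = 15
d(P,B) = max(5, 8) = 8
d(P,C) = max(9, 14) = 14
d(P,D) = max(7, 15) = 15
d(P,E) = max(15, 15) = 15
d(P,F) = max(5, 5) = 5
d(P,G) = max(10, 14) = 14
d(P,H) = max(1, 2) = 2
H is nearest.

H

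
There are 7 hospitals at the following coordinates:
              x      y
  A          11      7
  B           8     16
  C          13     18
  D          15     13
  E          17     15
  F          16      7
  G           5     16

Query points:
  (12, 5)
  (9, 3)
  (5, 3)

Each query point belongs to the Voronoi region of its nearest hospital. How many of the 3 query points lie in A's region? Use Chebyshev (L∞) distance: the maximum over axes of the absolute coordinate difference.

(12, 5) — d to each: A:2, B:11, C:13, D:8, E:10, F:4, G:11 → nearest is A
(9, 3) — d to each: A:4, B:13, C:15, D:10, E:12, F:7, G:13 → nearest is A
(5, 3) — d to each: A:6, B:13, C:15, D:10, E:12, F:11, G:13 → nearest is A
3 of the 3 points have A as nearest.

3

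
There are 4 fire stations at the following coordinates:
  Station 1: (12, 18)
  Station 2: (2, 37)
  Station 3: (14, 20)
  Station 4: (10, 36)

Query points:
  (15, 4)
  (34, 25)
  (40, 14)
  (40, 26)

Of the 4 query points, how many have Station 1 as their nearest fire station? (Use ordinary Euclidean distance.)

1

(15, 4) — d² to each: Station 1:205, Station 2:1258, Station 3:257, Station 4:1049 → nearest is Station 1
(34, 25) — d² to each: Station 1:533, Station 2:1168, Station 3:425, Station 4:697 → nearest is Station 3
(40, 14) — d² to each: Station 1:800, Station 2:1973, Station 3:712, Station 4:1384 → nearest is Station 3
(40, 26) — d² to each: Station 1:848, Station 2:1565, Station 3:712, Station 4:1000 → nearest is Station 3
1 of the 4 points has Station 1 as nearest.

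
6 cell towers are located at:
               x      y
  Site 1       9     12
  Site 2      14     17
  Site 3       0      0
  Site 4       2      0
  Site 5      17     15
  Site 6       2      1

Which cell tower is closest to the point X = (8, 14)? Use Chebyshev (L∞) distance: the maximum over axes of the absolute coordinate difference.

d(X, Site 1) = max(1, 2) = 2
d(X, Site 2) = max(6, 3) = 6
d(X, Site 3) = max(8, 14) = 14
d(X, Site 4) = max(6, 14) = 14
d(X, Site 5) = max(9, 1) = 9
d(X, Site 6) = max(6, 13) = 13
The smallest is to Site 1, so X lies in the Voronoi region of Site 1.

Site 1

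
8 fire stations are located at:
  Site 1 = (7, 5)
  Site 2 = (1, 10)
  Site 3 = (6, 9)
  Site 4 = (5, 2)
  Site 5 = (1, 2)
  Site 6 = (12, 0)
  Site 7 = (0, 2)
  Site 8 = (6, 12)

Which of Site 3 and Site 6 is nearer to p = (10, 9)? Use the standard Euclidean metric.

Site 3

Compare squared distances:
d²(p, Site 3) = (10−6)² + (9−9)² = 16 + 0 = 16
d²(p, Site 6) = (10−12)² + (9−0)² = 4 + 81 = 85
16 < 85, so Site 3 is closer.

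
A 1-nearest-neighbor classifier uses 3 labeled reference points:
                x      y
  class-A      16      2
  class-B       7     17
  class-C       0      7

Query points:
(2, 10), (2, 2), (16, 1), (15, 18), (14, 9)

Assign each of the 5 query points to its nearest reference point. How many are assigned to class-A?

2

(2, 10) — d² to each: class-A:260, class-B:74, class-C:13 → nearest is class-C
(2, 2) — d² to each: class-A:196, class-B:250, class-C:29 → nearest is class-C
(16, 1) — d² to each: class-A:1, class-B:337, class-C:292 → nearest is class-A
(15, 18) — d² to each: class-A:257, class-B:65, class-C:346 → nearest is class-B
(14, 9) — d² to each: class-A:53, class-B:113, class-C:200 → nearest is class-A
2 of the 5 points have class-A as nearest.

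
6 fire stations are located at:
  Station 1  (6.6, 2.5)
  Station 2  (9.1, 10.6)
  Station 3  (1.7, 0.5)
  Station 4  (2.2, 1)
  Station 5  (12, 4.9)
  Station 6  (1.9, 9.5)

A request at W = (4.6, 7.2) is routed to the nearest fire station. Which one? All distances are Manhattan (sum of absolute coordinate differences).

d(W, Station 1) = |4.6−6.6| + |7.2−2.5| = 2 + 4.7 = 6.7
d(W, Station 2) = |4.6−9.1| + |7.2−10.6| = 4.5 + 3.4 = 7.9
d(W, Station 3) = |4.6−1.7| + |7.2−0.5| = 2.9 + 6.7 = 9.6
d(W, Station 4) = |4.6−2.2| + |7.2−1| = 2.4 + 6.2 = 8.6
d(W, Station 5) = |4.6−12| + |7.2−4.9| = 7.4 + 2.3 = 9.7
d(W, Station 6) = |4.6−1.9| + |7.2−9.5| = 2.7 + 2.3 = 5
The smallest is to Station 6, so W lies in the Voronoi region of Station 6.

Station 6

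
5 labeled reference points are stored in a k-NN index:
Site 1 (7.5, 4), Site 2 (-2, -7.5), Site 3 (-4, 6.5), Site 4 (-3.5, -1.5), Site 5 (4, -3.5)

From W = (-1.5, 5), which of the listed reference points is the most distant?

Site 2

Squared Euclidean distances:
d²(W, Site 1) = (-1.5−7.5)² + (5−4)² = 81 + 1 = 82
d²(W, Site 2) = (-1.5−(-2))² + (5−(-7.5))² = 0.25 + 156.25 = 156.5
d²(W, Site 3) = (-1.5−(-4))² + (5−6.5)² = 6.25 + 2.25 = 8.5
d²(W, Site 4) = (-1.5−(-3.5))² + (5−(-1.5))² = 4 + 42.25 = 46.25
d²(W, Site 5) = (-1.5−4)² + (5−(-3.5))² = 30.25 + 72.25 = 102.5
The largest is to Site 2.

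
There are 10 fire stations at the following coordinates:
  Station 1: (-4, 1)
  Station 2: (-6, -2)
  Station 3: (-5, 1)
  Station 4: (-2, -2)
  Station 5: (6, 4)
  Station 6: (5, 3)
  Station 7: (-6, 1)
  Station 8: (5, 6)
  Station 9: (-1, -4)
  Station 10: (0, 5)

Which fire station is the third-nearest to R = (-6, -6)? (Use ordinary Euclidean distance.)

Station 4

Since √ is increasing, it suffices to compare squared distances:
d²(R, Station 1) = 4 + 49 = 53
d²(R, Station 2) = 0 + 16 = 16
d²(R, Station 3) = 1 + 49 = 50
d²(R, Station 4) = 16 + 16 = 32
d²(R, Station 5) = 144 + 100 = 244
d²(R, Station 6) = 121 + 81 = 202
d²(R, Station 7) = 0 + 49 = 49
d²(R, Station 8) = 121 + 144 = 265
d²(R, Station 9) = 25 + 4 = 29
d²(R, Station 10) = 36 + 121 = 157
Sorted ascending: Station 2, Station 9, Station 4, Station 7, … — the third-nearest is Station 4.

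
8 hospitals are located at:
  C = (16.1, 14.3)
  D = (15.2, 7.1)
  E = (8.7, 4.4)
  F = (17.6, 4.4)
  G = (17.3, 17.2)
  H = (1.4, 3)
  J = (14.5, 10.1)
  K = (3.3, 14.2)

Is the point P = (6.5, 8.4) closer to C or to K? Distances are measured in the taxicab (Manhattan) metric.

d(P,C) = |6.5−16.1| + |8.4−14.3| = 9.6 + 5.9 = 15.5
d(P,K) = |6.5−3.3| + |8.4−14.2| = 3.2 + 5.8 = 9
15.5 > 9, so K is closer.

K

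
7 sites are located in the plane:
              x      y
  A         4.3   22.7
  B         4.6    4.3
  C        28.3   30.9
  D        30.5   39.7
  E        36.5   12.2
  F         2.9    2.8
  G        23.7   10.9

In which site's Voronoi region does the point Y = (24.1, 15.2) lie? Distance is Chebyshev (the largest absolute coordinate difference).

G

d(Y,A) = max(19.8, 7.5) = 19.8
d(Y,B) = max(19.5, 10.9) = 19.5
d(Y,C) = max(4.2, 15.7) = 15.7
d(Y,D) = max(6.4, 24.5) = 24.5
d(Y,E) = max(12.4, 3) = 12.4
d(Y,F) = max(21.2, 12.4) = 21.2
d(Y,G) = max(0.4, 4.3) = 4.3
The smallest is to G, so Y lies in the Voronoi region of G.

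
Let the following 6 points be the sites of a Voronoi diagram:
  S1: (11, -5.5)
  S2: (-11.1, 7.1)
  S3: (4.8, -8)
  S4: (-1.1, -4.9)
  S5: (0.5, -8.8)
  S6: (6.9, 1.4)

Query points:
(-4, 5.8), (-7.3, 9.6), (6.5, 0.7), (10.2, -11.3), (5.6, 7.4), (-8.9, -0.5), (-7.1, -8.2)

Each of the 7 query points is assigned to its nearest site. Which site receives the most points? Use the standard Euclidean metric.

S2

(-4, 5.8) — d² to each: S1:352.69, S2:52.1, S3:267.88, S4:122.9, S5:233.41, S6:138.17 → nearest is S2
(-7.3, 9.6) — d² to each: S1:562.9, S2:20.69, S3:456.17, S4:248.69, S5:399.4, S6:268.88 → nearest is S2
(6.5, 0.7) — d² to each: S1:58.69, S2:350.72, S3:78.58, S4:89.12, S5:126.25, S6:0.65 → nearest is S6
(10.2, -11.3) — d² to each: S1:34.28, S2:792.25, S3:40.05, S4:168.65, S5:100.34, S6:172.18 → nearest is S1
(5.6, 7.4) — d² to each: S1:195.57, S2:278.98, S3:237.8, S4:196.18, S5:288.45, S6:37.69 → nearest is S6
(-8.9, -0.5) — d² to each: S1:421.01, S2:62.6, S3:243.94, S4:80.2, S5:157.25, S6:253.25 → nearest is S2
(-7.1, -8.2) — d² to each: S1:334.9, S2:250.09, S3:141.65, S4:46.89, S5:58.12, S6:288.16 → nearest is S4
Tally — S1:1, S2:3, S4:1, S6:2. S2 captures the most (3).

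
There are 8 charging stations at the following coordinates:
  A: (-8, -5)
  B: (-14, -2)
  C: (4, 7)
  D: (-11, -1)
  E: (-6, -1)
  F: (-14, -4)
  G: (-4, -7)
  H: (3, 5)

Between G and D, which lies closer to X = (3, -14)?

G

Compare squared distances:
|XG|² = (3−(-4))² + (-14−(-7))² = 49 + 49 = 98
|XD|² = (3−(-11))² + (-14−(-1))² = 196 + 169 = 365
98 < 365, so G is closer.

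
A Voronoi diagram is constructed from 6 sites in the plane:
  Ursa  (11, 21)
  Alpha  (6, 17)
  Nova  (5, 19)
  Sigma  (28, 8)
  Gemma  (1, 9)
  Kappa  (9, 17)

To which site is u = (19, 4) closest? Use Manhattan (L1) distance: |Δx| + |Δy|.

Sigma

d(u, Ursa) = |19−11| + |4−21| = 8 + 17 = 25
d(u, Alpha) = |19−6| + |4−17| = 13 + 13 = 26
d(u, Nova) = |19−5| + |4−19| = 14 + 15 = 29
d(u, Sigma) = |19−28| + |4−8| = 9 + 4 = 13
d(u, Gemma) = |19−1| + |4−9| = 18 + 5 = 23
d(u, Kappa) = |19−9| + |4−17| = 10 + 13 = 23
Sigma is nearest.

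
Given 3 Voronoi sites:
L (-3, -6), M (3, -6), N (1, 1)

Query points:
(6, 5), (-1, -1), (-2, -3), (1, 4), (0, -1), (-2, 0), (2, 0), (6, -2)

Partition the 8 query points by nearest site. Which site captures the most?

N

(6, 5) — d² to each: L:202, M:130, N:41 → nearest is N
(-1, -1) — d² to each: L:29, M:41, N:8 → nearest is N
(-2, -3) — d² to each: L:10, M:34, N:25 → nearest is L
(1, 4) — d² to each: L:116, M:104, N:9 → nearest is N
(0, -1) — d² to each: L:34, M:34, N:5 → nearest is N
(-2, 0) — d² to each: L:37, M:61, N:10 → nearest is N
(2, 0) — d² to each: L:61, M:37, N:2 → nearest is N
(6, -2) — d² to each: L:97, M:25, N:34 → nearest is M
Tally — L:1, M:1, N:6. N captures the most (6).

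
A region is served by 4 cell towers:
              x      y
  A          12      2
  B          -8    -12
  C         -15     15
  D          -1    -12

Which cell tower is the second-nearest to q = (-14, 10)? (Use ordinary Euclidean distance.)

B

Since √ is increasing, it suffices to compare squared distances:
|qA|² = (-14−12)² + (10−2)² = 676 + 64 = 740
|qB|² = (-14−(-8))² + (10−(-12))² = 36 + 484 = 520
|qC|² = (-14−(-15))² + (10−15)² = 1 + 25 = 26
|qD|² = (-14−(-1))² + (10−(-12))² = 169 + 484 = 653
Sorted ascending: C, B, D, … — the second-nearest is B.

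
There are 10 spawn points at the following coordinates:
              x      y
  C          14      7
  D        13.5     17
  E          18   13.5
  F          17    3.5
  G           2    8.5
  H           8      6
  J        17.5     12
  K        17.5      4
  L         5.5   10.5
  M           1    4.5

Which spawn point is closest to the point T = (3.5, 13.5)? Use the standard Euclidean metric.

Squared Euclidean distances:
|TC|² = (3.5−14)² + (13.5−7)² = 110.25 + 42.25 = 152.5
|TD|² = (3.5−13.5)² + (13.5−17)² = 100 + 12.25 = 112.25
|TE|² = (3.5−18)² + (13.5−13.5)² = 210.25 + 0 = 210.25
|TF|² = (3.5−17)² + (13.5−3.5)² = 182.25 + 100 = 282.25
|TG|² = (3.5−2)² + (13.5−8.5)² = 2.25 + 25 = 27.25
|TH|² = (3.5−8)² + (13.5−6)² = 20.25 + 56.25 = 76.5
|TJ|² = (3.5−17.5)² + (13.5−12)² = 196 + 2.25 = 198.25
|TK|² = (3.5−17.5)² + (13.5−4)² = 196 + 90.25 = 286.25
|TL|² = (3.5−5.5)² + (13.5−10.5)² = 4 + 9 = 13
|TM|² = (3.5−1)² + (13.5−4.5)² = 6.25 + 81 = 87.25
Minimum is at L.

L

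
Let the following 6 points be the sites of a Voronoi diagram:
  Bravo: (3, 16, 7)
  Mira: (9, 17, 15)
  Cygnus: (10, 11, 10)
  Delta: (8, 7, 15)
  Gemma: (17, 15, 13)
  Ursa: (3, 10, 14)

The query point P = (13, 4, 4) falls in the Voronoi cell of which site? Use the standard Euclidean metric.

Cygnus

Compare squared distances (the ordering matches that of the actual distances):
d²(P, Bravo) = (13−3)² + (4−16)² + (4−7)² = 100 + 144 + 9 = 253
d²(P, Mira) = (13−9)² + (4−17)² + (4−15)² = 16 + 169 + 121 = 306
d²(P, Cygnus) = (13−10)² + (4−11)² + (4−10)² = 9 + 49 + 36 = 94
d²(P, Delta) = (13−8)² + (4−7)² + (4−15)² = 25 + 9 + 121 = 155
d²(P, Gemma) = (13−17)² + (4−15)² + (4−13)² = 16 + 121 + 81 = 218
d²(P, Ursa) = (13−3)² + (4−10)² + (4−14)² = 100 + 36 + 100 = 236
The smallest is to Cygnus, so P lies in the Voronoi region of Cygnus.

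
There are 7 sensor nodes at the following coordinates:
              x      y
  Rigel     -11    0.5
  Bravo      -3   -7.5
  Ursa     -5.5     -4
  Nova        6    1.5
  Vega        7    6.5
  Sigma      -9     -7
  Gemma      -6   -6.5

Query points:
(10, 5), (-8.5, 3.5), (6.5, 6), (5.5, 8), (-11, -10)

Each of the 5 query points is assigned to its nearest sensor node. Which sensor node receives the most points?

Vega

(10, 5) — d² to each: Rigel:461.25, Bravo:325.25, Ursa:321.25, Nova:28.25, Vega:11.25, Sigma:505, Gemma:388.25 → nearest is Vega
(-8.5, 3.5) — d² to each: Rigel:15.25, Bravo:151.25, Ursa:65.25, Nova:214.25, Vega:249.25, Sigma:110.5, Gemma:106.25 → nearest is Rigel
(6.5, 6) — d² to each: Rigel:336.5, Bravo:272.5, Ursa:244, Nova:20.5, Vega:0.5, Sigma:409.25, Gemma:312.5 → nearest is Vega
(5.5, 8) — d² to each: Rigel:328.5, Bravo:312.5, Ursa:265, Nova:42.5, Vega:4.5, Sigma:435.25, Gemma:342.5 → nearest is Vega
(-11, -10) — d² to each: Rigel:110.25, Bravo:70.25, Ursa:66.25, Nova:421.25, Vega:596.25, Sigma:13, Gemma:37.25 → nearest is Sigma
Tally — Rigel:1, Vega:3, Sigma:1. Vega captures the most (3).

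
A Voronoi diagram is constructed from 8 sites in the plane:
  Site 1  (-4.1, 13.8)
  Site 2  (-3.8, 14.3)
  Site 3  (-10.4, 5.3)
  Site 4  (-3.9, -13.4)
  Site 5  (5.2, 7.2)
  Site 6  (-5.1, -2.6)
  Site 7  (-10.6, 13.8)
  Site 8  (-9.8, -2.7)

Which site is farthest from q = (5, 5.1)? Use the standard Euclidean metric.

Compare squared distances (the ordering matches that of the actual distances):
d²(q, Site 1) = 82.81 + 75.69 = 158.5
d²(q, Site 2) = 77.44 + 84.64 = 162.08
d²(q, Site 3) = 237.16 + 0.04 = 237.2
d²(q, Site 4) = 79.21 + 342.25 = 421.46
d²(q, Site 5) = 0.04 + 4.41 = 4.45
d²(q, Site 6) = 102.01 + 59.29 = 161.3
d²(q, Site 7) = 243.36 + 75.69 = 319.05
d²(q, Site 8) = 219.04 + 60.84 = 279.88
The largest is to Site 4.

Site 4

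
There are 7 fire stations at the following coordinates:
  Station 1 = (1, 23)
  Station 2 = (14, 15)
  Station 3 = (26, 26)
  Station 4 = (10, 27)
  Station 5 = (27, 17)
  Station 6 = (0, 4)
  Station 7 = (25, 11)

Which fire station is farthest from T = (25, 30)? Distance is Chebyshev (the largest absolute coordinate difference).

d(T, Station 1) = max(24, 7) = 24
d(T, Station 2) = max(11, 15) = 15
d(T, Station 3) = max(1, 4) = 4
d(T, Station 4) = max(15, 3) = 15
d(T, Station 5) = max(2, 13) = 13
d(T, Station 6) = max(25, 26) = 26
d(T, Station 7) = max(0, 19) = 19
The largest is to Station 6.

Station 6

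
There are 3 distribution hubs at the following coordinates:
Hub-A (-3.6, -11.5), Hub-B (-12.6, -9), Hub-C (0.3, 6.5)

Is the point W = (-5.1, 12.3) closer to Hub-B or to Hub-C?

Hub-C

Compare squared distances:
d²(W, Hub-B) = (-5.1−(-12.6))² + (12.3−(-9))² = 56.25 + 453.69 = 509.94
d²(W, Hub-C) = (-5.1−0.3)² + (12.3−6.5)² = 29.16 + 33.64 = 62.8
509.94 > 62.8, so Hub-C is closer.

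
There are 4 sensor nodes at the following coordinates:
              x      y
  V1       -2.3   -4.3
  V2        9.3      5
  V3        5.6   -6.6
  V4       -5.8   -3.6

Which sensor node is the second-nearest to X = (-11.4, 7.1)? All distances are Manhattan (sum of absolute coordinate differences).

V1

d(X,V1) = |-11.4−(-2.3)| + |7.1−(-4.3)| = 9.1 + 11.4 = 20.5
d(X,V2) = |-11.4−9.3| + |7.1−5| = 20.7 + 2.1 = 22.8
d(X,V3) = |-11.4−5.6| + |7.1−(-6.6)| = 17 + 13.7 = 30.7
d(X,V4) = |-11.4−(-5.8)| + |7.1−(-3.6)| = 5.6 + 10.7 = 16.3
Sorted ascending: V4, V1, V2, … — the second-nearest is V1.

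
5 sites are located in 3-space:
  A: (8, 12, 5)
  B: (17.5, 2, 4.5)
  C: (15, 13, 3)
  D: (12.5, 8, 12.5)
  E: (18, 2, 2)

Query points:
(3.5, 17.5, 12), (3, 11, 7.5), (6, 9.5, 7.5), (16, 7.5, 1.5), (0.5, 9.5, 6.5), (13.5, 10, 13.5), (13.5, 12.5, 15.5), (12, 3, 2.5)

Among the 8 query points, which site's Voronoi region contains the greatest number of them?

A

(3.5, 17.5, 12) — d² to each: A:99.5, B:492.5, C:233.5, D:171.5, E:550.5 → nearest is A
(3, 11, 7.5) — d² to each: A:32.25, B:300.25, C:168.25, D:124.25, E:336.25 → nearest is A
(6, 9.5, 7.5) — d² to each: A:16.5, B:197.5, C:113.5, D:69.5, E:230.5 → nearest is A
(16, 7.5, 1.5) — d² to each: A:96.5, B:41.5, C:33.5, D:133.5, E:34.5 → nearest is C
(0.5, 9.5, 6.5) — d² to each: A:64.75, B:349.25, C:234.75, D:182.25, E:382.75 → nearest is A
(13.5, 10, 13.5) — d² to each: A:106.5, B:161, C:121.5, D:6, E:216.5 → nearest is D
(13.5, 12.5, 15.5) — d² to each: A:140.75, B:247.25, C:158.75, D:30.25, E:312.75 → nearest is D
(12, 3, 2.5) — d² to each: A:103.25, B:35.25, C:109.25, D:125.25, E:37.25 → nearest is B
Tally — A:4, B:1, C:1, D:2. A captures the most (4).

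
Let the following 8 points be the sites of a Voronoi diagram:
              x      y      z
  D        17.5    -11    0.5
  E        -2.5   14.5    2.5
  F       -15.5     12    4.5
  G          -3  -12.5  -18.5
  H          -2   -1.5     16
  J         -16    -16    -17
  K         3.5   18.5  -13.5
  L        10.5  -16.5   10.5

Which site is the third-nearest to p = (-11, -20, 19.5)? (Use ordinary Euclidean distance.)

D

Squared Euclidean distances:
|pD|² = 812.25 + 81 + 361 = 1254.25
|pE|² = 72.25 + 1190.25 + 289 = 1551.5
|pF|² = 20.25 + 1024 + 225 = 1269.25
|pG|² = 64 + 56.25 + 1444 = 1564.25
|pH|² = 81 + 342.25 + 12.25 = 435.5
|pJ|² = 25 + 16 + 1332.25 = 1373.25
|pK|² = 210.25 + 1482.25 + 1089 = 2781.5
|pL|² = 462.25 + 12.25 + 81 = 555.5
Sorted ascending: H, L, D, F, … — the third-nearest is D.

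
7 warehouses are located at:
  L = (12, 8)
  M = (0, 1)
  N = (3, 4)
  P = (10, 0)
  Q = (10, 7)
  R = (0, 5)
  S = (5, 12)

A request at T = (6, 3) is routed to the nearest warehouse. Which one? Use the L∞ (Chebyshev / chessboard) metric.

d(T,L) = max(6, 5) = 6
d(T,M) = max(6, 2) = 6
d(T,N) = max(3, 1) = 3
d(T,P) = max(4, 3) = 4
d(T,Q) = max(4, 4) = 4
d(T,R) = max(6, 2) = 6
d(T,S) = max(1, 9) = 9
Minimum is at N.

N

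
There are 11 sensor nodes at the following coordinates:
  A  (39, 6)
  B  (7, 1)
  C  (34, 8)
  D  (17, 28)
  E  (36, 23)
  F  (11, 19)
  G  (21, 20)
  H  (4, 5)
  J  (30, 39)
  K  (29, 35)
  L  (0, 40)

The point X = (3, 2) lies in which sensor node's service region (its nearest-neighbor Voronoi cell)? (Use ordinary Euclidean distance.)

Squared Euclidean distances:
|XA|² = (3−39)² + (2−6)² = 1296 + 16 = 1312
|XB|² = (3−7)² + (2−1)² = 16 + 1 = 17
|XC|² = (3−34)² + (2−8)² = 961 + 36 = 997
|XD|² = (3−17)² + (2−28)² = 196 + 676 = 872
|XE|² = (3−36)² + (2−23)² = 1089 + 441 = 1530
|XF|² = (3−11)² + (2−19)² = 64 + 289 = 353
|XG|² = (3−21)² + (2−20)² = 324 + 324 = 648
|XH|² = (3−4)² + (2−5)² = 1 + 9 = 10
|XJ|² = (3−30)² + (2−39)² = 729 + 1369 = 2098
|XK|² = (3−29)² + (2−35)² = 676 + 1089 = 1765
|XL|² = (3−0)² + (2−40)² = 9 + 1444 = 1453
Minimum is at H.

H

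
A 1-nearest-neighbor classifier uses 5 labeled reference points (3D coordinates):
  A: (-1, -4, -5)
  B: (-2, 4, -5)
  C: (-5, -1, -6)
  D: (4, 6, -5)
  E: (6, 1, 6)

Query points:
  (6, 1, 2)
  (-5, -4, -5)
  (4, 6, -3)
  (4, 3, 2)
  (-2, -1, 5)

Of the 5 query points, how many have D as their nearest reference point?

(6, 1, 2) — d² to each: A:123, B:122, C:189, D:78, E:16 → nearest is E
(-5, -4, -5) — d² to each: A:16, B:73, C:10, D:181, E:267 → nearest is C
(4, 6, -3) — d² to each: A:129, B:44, C:139, D:4, E:110 → nearest is D
(4, 3, 2) — d² to each: A:123, B:86, C:161, D:58, E:24 → nearest is E
(-2, -1, 5) — d² to each: A:110, B:125, C:130, D:185, E:69 → nearest is E
1 of the 5 points has D as nearest.

1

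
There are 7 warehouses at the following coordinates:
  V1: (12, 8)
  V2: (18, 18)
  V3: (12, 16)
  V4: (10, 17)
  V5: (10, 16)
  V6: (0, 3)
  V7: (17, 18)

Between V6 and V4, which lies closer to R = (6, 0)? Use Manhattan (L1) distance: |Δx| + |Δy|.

V6

d(R,V6) = |6−0| + |0−3| = 6 + 3 = 9
d(R,V4) = |6−10| + |0−17| = 4 + 17 = 21
9 < 21, so V6 is closer.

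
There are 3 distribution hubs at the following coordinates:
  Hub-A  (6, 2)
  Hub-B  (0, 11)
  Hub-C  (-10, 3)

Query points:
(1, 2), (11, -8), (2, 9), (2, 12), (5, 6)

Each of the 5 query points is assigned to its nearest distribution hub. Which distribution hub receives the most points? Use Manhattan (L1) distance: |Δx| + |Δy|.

Hub-A

(1, 2) — d to each: Hub-A:5, Hub-B:10, Hub-C:12 → nearest is Hub-A
(11, -8) — d to each: Hub-A:15, Hub-B:30, Hub-C:32 → nearest is Hub-A
(2, 9) — d to each: Hub-A:11, Hub-B:4, Hub-C:18 → nearest is Hub-B
(2, 12) — d to each: Hub-A:14, Hub-B:3, Hub-C:21 → nearest is Hub-B
(5, 6) — d to each: Hub-A:5, Hub-B:10, Hub-C:18 → nearest is Hub-A
Tally — Hub-A:3, Hub-B:2. Hub-A captures the most (3).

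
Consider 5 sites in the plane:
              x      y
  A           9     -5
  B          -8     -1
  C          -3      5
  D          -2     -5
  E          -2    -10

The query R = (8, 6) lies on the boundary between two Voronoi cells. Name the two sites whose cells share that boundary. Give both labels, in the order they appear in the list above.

Squared distances from R to each site:
|RA|² = (8−9)² + (6−(-5))² = 1 + 121 = 122
|RB|² = (8−(-8))² + (6−(-1))² = 256 + 49 = 305
|RC|² = (8−(-3))² + (6−5)² = 121 + 1 = 122
|RD|² = (8−(-2))² + (6−(-5))² = 100 + 121 = 221
|RE|² = (8−(-2))² + (6−(-10))² = 100 + 256 = 356
R is equidistant from A and C (both at squared distance 122), and every other site is strictly farther — so R lies on the A–C Voronoi edge.

A and C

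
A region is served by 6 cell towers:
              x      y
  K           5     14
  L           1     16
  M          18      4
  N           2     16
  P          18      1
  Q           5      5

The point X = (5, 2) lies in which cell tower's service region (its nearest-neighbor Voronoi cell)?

Q

Squared Euclidean distances:
|XK|² = (5−5)² + (2−14)² = 0 + 144 = 144
|XL|² = (5−1)² + (2−16)² = 16 + 196 = 212
|XM|² = (5−18)² + (2−4)² = 169 + 4 = 173
|XN|² = (5−2)² + (2−16)² = 9 + 196 = 205
|XP|² = (5−18)² + (2−1)² = 169 + 1 = 170
|XQ|² = (5−5)² + (2−5)² = 0 + 9 = 9
The smallest is to Q, so X lies in the Voronoi region of Q.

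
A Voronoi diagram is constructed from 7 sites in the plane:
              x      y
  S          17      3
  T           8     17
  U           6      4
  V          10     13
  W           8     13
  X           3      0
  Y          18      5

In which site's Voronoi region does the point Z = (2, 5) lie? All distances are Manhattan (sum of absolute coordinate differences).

d(Z,S) = |2−17| + |5−3| = 15 + 2 = 17
d(Z,T) = |2−8| + |5−17| = 6 + 12 = 18
d(Z,U) = |2−6| + |5−4| = 4 + 1 = 5
d(Z,V) = |2−10| + |5−13| = 8 + 8 = 16
d(Z,W) = |2−8| + |5−13| = 6 + 8 = 14
d(Z,X) = |2−3| + |5−0| = 1 + 5 = 6
d(Z,Y) = |2−18| + |5−5| = 16 + 0 = 16
Minimum is at U.

U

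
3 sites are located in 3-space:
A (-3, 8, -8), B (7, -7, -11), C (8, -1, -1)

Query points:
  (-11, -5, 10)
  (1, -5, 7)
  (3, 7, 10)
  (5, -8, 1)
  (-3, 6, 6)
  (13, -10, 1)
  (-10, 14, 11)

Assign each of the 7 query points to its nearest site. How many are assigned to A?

2

(-11, -5, 10) — d² to each: A:557, B:769, C:498 → nearest is C
(1, -5, 7) — d² to each: A:410, B:364, C:129 → nearest is C
(3, 7, 10) — d² to each: A:361, B:653, C:210 → nearest is C
(5, -8, 1) — d² to each: A:401, B:149, C:62 → nearest is C
(-3, 6, 6) — d² to each: A:200, B:558, C:219 → nearest is A
(13, -10, 1) — d² to each: A:661, B:189, C:110 → nearest is C
(-10, 14, 11) — d² to each: A:446, B:1214, C:693 → nearest is A
2 of the 7 points have A as nearest.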